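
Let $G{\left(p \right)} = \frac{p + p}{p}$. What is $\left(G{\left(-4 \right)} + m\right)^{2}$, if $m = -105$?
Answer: $10609$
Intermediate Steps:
$G{\left(p \right)} = 2$ ($G{\left(p \right)} = \frac{2 p}{p} = 2$)
$\left(G{\left(-4 \right)} + m\right)^{2} = \left(2 - 105\right)^{2} = \left(-103\right)^{2} = 10609$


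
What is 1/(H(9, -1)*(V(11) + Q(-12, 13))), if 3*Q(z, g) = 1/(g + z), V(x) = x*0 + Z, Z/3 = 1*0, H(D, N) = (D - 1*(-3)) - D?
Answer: 1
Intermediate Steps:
H(D, N) = 3 (H(D, N) = (D + 3) - D = (3 + D) - D = 3)
Z = 0 (Z = 3*(1*0) = 3*0 = 0)
V(x) = 0 (V(x) = x*0 + 0 = 0 + 0 = 0)
Q(z, g) = 1/(3*(g + z))
1/(H(9, -1)*(V(11) + Q(-12, 13))) = 1/(3*(0 + 1/(3*(13 - 12)))) = 1/(3*(0 + (1/3)/1)) = 1/(3*(0 + (1/3)*1)) = 1/(3*(0 + 1/3)) = 1/(3*(1/3)) = 1/1 = 1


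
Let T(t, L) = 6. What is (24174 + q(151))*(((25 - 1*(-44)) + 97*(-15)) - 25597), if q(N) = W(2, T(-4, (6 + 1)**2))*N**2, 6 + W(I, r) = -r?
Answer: 6730585554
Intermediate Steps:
W(I, r) = -6 - r
q(N) = -12*N**2 (q(N) = (-6 - 1*6)*N**2 = (-6 - 6)*N**2 = -12*N**2)
(24174 + q(151))*(((25 - 1*(-44)) + 97*(-15)) - 25597) = (24174 - 12*151**2)*(((25 - 1*(-44)) + 97*(-15)) - 25597) = (24174 - 12*22801)*(((25 + 44) - 1455) - 25597) = (24174 - 273612)*((69 - 1455) - 25597) = -249438*(-1386 - 25597) = -249438*(-26983) = 6730585554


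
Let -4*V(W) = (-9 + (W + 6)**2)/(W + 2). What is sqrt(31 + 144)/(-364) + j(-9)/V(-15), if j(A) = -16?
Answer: -104/9 - 5*sqrt(7)/364 ≈ -11.592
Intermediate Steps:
V(W) = -(-9 + (6 + W)**2)/(4*(2 + W)) (V(W) = -(-9 + (W + 6)**2)/(4*(W + 2)) = -(-9 + (6 + W)**2)/(4*(2 + W)))
sqrt(31 + 144)/(-364) + j(-9)/V(-15) = sqrt(31 + 144)/(-364) - 16*4*(2 - 15)/(9 - (6 - 15)**2) = sqrt(175)*(-1/364) - 16*(-52/(9 - 1*(-9)**2)) = (5*sqrt(7))*(-1/364) - 16*(-52/(9 - 1*81)) = -5*sqrt(7)/364 - 16*(-52/(9 - 81)) = -5*sqrt(7)/364 - 16/((1/4)*(-1/13)*(-72)) = -5*sqrt(7)/364 - 16/18/13 = -5*sqrt(7)/364 - 16*13/18 = -5*sqrt(7)/364 - 104/9 = -104/9 - 5*sqrt(7)/364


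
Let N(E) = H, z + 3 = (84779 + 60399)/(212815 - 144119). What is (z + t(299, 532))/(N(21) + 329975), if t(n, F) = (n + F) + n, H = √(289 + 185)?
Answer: 12797349480375/3739930463186548 - 38782785*√474/3739930463186548 ≈ 0.0034216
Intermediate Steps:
H = √474 ≈ 21.772
z = -30455/34348 (z = -3 + (84779 + 60399)/(212815 - 144119) = -3 + 145178/68696 = -3 + 145178*(1/68696) = -3 + 72589/34348 = -30455/34348 ≈ -0.88666)
N(E) = √474
t(n, F) = F + 2*n (t(n, F) = (F + n) + n = F + 2*n)
(z + t(299, 532))/(N(21) + 329975) = (-30455/34348 + (532 + 2*299))/(√474 + 329975) = (-30455/34348 + (532 + 598))/(329975 + √474) = (-30455/34348 + 1130)/(329975 + √474) = 38782785/(34348*(329975 + √474))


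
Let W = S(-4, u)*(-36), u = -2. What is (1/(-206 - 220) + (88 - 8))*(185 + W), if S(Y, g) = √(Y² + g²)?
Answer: 6304615/426 - 408948*√5/71 ≈ 1920.2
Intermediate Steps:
W = -72*√5 (W = √((-4)² + (-2)²)*(-36) = √(16 + 4)*(-36) = √20*(-36) = (2*√5)*(-36) = -72*√5 ≈ -161.00)
(1/(-206 - 220) + (88 - 8))*(185 + W) = (1/(-206 - 220) + (88 - 8))*(185 - 72*√5) = (1/(-426) + 80)*(185 - 72*√5) = (-1/426 + 80)*(185 - 72*√5) = 34079*(185 - 72*√5)/426 = 6304615/426 - 408948*√5/71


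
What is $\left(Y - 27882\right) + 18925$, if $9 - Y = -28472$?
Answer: $19524$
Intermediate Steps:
$Y = 28481$ ($Y = 9 - -28472 = 9 + 28472 = 28481$)
$\left(Y - 27882\right) + 18925 = \left(28481 - 27882\right) + 18925 = 599 + 18925 = 19524$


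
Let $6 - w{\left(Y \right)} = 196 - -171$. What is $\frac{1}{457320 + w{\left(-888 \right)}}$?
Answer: $\frac{1}{456959} \approx 2.1884 \cdot 10^{-6}$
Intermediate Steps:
$w{\left(Y \right)} = -361$ ($w{\left(Y \right)} = 6 - \left(196 - -171\right) = 6 - \left(196 + 171\right) = 6 - 367 = -361$)
$\frac{1}{457320 + w{\left(-888 \right)}} = \frac{1}{457320 - 361} = \frac{1}{456959}$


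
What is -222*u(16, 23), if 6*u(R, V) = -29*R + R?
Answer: 16576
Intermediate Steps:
u(R, V) = -14*R/3 (u(R, V) = (-29*R + R)/6 = (-28*R)/6 = -14*R/3)
-222*u(16, 23) = -(-1036)*16 = -222*(-224/3) = 16576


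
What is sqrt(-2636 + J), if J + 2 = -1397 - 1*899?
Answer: I*sqrt(4934) ≈ 70.242*I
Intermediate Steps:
J = -2298 (J = -2 + (-1397 - 1*899) = -2 + (-1397 - 899) = -2 - 2296 = -2298)
sqrt(-2636 + J) = sqrt(-2636 - 2298) = sqrt(-4934) = I*sqrt(4934)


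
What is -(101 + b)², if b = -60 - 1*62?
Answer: -441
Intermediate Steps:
b = -122 (b = -60 - 62 = -122)
-(101 + b)² = -(101 - 122)² = -1*(-21)² = -1*441 = -441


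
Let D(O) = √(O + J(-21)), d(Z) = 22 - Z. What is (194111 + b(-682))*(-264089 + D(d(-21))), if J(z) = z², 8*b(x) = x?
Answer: -204943190901/4 ≈ -5.1236e+10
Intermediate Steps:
b(x) = x/8
D(O) = √(441 + O) (D(O) = √(O + (-21)²) = √(O + 441) = √(441 + O))
(194111 + b(-682))*(-264089 + D(d(-21))) = (194111 + (⅛)*(-682))*(-264089 + √(441 + (22 - 1*(-21)))) = (194111 - 341/4)*(-264089 + √(441 + (22 + 21))) = 776103*(-264089 + √(441 + 43))/4 = 776103*(-264089 + √484)/4 = 776103*(-264089 + 22)/4 = (776103/4)*(-264067) = -204943190901/4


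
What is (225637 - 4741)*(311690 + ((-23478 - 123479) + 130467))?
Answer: 65208499200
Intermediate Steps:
(225637 - 4741)*(311690 + ((-23478 - 123479) + 130467)) = 220896*(311690 + (-146957 + 130467)) = 220896*(311690 - 16490) = 220896*295200 = 65208499200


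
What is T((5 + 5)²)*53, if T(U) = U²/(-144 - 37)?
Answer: -530000/181 ≈ -2928.2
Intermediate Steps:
T(U) = -U²/181 (T(U) = U²/(-181) = -U²/181)
T((5 + 5)²)*53 = -(5 + 5)⁴/181*53 = -(10²)²/181*53 = -1/181*100²*53 = -1/181*10000*53 = -10000/181*53 = -530000/181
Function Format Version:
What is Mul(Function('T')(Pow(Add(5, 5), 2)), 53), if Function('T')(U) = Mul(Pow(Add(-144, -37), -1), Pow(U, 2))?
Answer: Rational(-530000, 181) ≈ -2928.2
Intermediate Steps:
Function('T')(U) = Mul(Rational(-1, 181), Pow(U, 2)) (Function('T')(U) = Mul(Pow(-181, -1), Pow(U, 2)) = Mul(Rational(-1, 181), Pow(U, 2)))
Mul(Function('T')(Pow(Add(5, 5), 2)), 53) = Mul(Mul(Rational(-1, 181), Pow(Pow(Add(5, 5), 2), 2)), 53) = Mul(Mul(Rational(-1, 181), Pow(Pow(10, 2), 2)), 53) = Mul(Mul(Rational(-1, 181), Pow(100, 2)), 53) = Mul(Mul(Rational(-1, 181), 10000), 53) = Mul(Rational(-10000, 181), 53) = Rational(-530000, 181)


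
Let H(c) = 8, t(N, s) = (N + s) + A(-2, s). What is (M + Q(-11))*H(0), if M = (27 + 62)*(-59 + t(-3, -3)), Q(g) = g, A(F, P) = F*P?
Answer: -42096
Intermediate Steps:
t(N, s) = N - s (t(N, s) = (N + s) - 2*s = N - s)
M = -5251 (M = (27 + 62)*(-59 + (-3 - 1*(-3))) = 89*(-59 + (-3 + 3)) = 89*(-59 + 0) = 89*(-59) = -5251)
(M + Q(-11))*H(0) = (-5251 - 11)*8 = -5262*8 = -42096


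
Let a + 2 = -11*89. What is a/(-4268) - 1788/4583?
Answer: -3135261/19560244 ≈ -0.16029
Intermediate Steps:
a = -981 (a = -2 - 11*89 = -2 - 979 = -981)
a/(-4268) - 1788/4583 = -981/(-4268) - 1788/4583 = -981*(-1/4268) - 1788*1/4583 = 981/4268 - 1788/4583 = -3135261/19560244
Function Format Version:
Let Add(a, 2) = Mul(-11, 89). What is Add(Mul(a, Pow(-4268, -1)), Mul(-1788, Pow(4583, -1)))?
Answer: Rational(-3135261, 19560244) ≈ -0.16029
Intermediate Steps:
a = -981 (a = Add(-2, Mul(-11, 89)) = Add(-2, -979) = -981)
Add(Mul(a, Pow(-4268, -1)), Mul(-1788, Pow(4583, -1))) = Add(Mul(-981, Pow(-4268, -1)), Mul(-1788, Pow(4583, -1))) = Add(Mul(-981, Rational(-1, 4268)), Mul(-1788, Rational(1, 4583))) = Add(Rational(981, 4268), Rational(-1788, 4583)) = Rational(-3135261, 19560244)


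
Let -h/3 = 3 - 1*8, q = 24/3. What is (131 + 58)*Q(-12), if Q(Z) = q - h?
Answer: -1323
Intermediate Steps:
q = 8 (q = 24*(1/3) = 8)
h = 15 (h = -3*(3 - 1*8) = -3*(3 - 8) = -3*(-5) = 15)
Q(Z) = -7 (Q(Z) = 8 - 1*15 = 8 - 15 = -7)
(131 + 58)*Q(-12) = (131 + 58)*(-7) = 189*(-7) = -1323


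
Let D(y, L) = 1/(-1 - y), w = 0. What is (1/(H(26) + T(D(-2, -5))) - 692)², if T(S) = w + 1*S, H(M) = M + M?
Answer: 1345055625/2809 ≈ 4.7884e+5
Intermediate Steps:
H(M) = 2*M
T(S) = S (T(S) = 0 + 1*S = 0 + S = S)
(1/(H(26) + T(D(-2, -5))) - 692)² = (1/(2*26 - 1/(1 - 2)) - 692)² = (1/(52 - 1/(-1)) - 692)² = (1/(52 - 1*(-1)) - 692)² = (1/(52 + 1) - 692)² = (1/53 - 692)² = (-36675/53)² = 1345055625/2809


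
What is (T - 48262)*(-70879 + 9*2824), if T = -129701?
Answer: 8090731869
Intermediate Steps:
(T - 48262)*(-70879 + 9*2824) = (-129701 - 48262)*(-70879 + 9*2824) = -177963*(-70879 + 25416) = -177963*(-45463) = 8090731869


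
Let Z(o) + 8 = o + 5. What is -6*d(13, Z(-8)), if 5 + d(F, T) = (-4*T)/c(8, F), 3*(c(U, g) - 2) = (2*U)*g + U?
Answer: 978/37 ≈ 26.432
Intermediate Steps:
c(U, g) = 2 + U/3 + 2*U*g/3 (c(U, g) = 2 + ((2*U)*g + U)/3 = 2 + (2*U*g + U)/3 = 2 + (U + 2*U*g)/3 = 2 + (U/3 + 2*U*g/3) = 2 + U/3 + 2*U*g/3)
Z(o) = -3 + o (Z(o) = -8 + (o + 5) = -8 + (5 + o) = -3 + o)
d(F, T) = -5 - 4*T/(14/3 + 16*F/3) (d(F, T) = -5 + (-4*T)/(2 + (⅓)*8 + (⅔)*8*F) = -5 + (-4*T)/(2 + 8/3 + 16*F/3) = -5 + (-4*T)/(14/3 + 16*F/3) = -5 - 4*T/(14/3 + 16*F/3))
-6*d(13, Z(-8)) = -6*(-35 - 40*13 - 6*(-3 - 8))/(7 + 8*13) = -6*(-35 - 520 - 6*(-11))/(7 + 104) = -6*(-35 - 520 + 66)/111 = -2*(-489)/37 = -6*(-163/37) = 978/37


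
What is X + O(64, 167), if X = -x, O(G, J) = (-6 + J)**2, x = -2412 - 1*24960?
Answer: 53293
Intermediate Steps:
x = -27372 (x = -2412 - 24960 = -27372)
X = 27372 (X = -1*(-27372) = 27372)
X + O(64, 167) = 27372 + (-6 + 167)**2 = 27372 + 161**2 = 27372 + 25921 = 53293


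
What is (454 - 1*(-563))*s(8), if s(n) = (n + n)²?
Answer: 260352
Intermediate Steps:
s(n) = 4*n² (s(n) = (2*n)² = 4*n²)
(454 - 1*(-563))*s(8) = (454 - 1*(-563))*(4*8²) = (454 + 563)*(4*64) = 1017*256 = 260352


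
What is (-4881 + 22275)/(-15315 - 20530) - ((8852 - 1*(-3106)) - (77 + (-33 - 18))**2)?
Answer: -404420684/35845 ≈ -11282.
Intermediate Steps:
(-4881 + 22275)/(-15315 - 20530) - ((8852 - 1*(-3106)) - (77 + (-33 - 18))**2) = 17394/(-35845) - ((8852 + 3106) - (77 - 51)**2) = 17394*(-1/35845) - (11958 - 1*26**2) = -17394/35845 - (11958 - 1*676) = -17394/35845 - (11958 - 676) = -17394/35845 - 1*11282 = -17394/35845 - 11282 = -404420684/35845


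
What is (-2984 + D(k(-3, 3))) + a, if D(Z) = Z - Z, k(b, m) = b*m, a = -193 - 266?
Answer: -3443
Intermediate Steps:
a = -459
D(Z) = 0
(-2984 + D(k(-3, 3))) + a = (-2984 + 0) - 459 = -2984 - 459 = -3443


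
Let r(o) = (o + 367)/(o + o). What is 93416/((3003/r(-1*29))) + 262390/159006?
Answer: -31890067973/177530199 ≈ -179.63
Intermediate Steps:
r(o) = (367 + o)/(2*o) (r(o) = (367 + o)/((2*o)) = (367 + o)*(1/(2*o)) = (367 + o)/(2*o))
93416/((3003/r(-1*29))) + 262390/159006 = 93416/((3003/(((367 - 1*29)/(2*((-1*29))))))) + 262390/159006 = 93416/((3003/(((½)*(367 - 29)/(-29))))) + 262390*(1/159006) = 93416/((3003/(((½)*(-1/29)*338)))) + 131195/79503 = 93416/((3003/(-169/29))) + 131195/79503 = 93416/((3003*(-29/169))) + 131195/79503 = 93416/(-6699/13) + 131195/79503 = 93416*(-13/6699) + 131195/79503 = -1214408/6699 + 131195/79503 = -31890067973/177530199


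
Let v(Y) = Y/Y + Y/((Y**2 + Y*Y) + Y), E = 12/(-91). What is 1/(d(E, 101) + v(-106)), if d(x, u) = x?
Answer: 19201/16578 ≈ 1.1582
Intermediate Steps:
E = -12/91 (E = 12*(-1/91) = -12/91 ≈ -0.13187)
v(Y) = 1 + Y/(Y + 2*Y**2) (v(Y) = 1 + Y/((Y**2 + Y**2) + Y) = 1 + Y/(2*Y**2 + Y) = 1 + Y/(Y + 2*Y**2))
1/(d(E, 101) + v(-106)) = 1/(-12/91 + 2*(1 - 106)/(1 + 2*(-106))) = 1/(-12/91 + 2*(-105)/(1 - 212)) = 1/(-12/91 + 2*(-105)/(-211)) = 1/(-12/91 + 2*(-1/211)*(-105)) = 1/(-12/91 + 210/211) = 1/(16578/19201) = 19201/16578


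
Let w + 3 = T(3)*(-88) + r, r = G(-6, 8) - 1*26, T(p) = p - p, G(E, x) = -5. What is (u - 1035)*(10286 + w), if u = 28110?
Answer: 277572900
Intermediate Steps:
T(p) = 0
r = -31 (r = -5 - 1*26 = -5 - 26 = -31)
w = -34 (w = -3 + (0*(-88) - 31) = -3 + (0 - 31) = -3 - 31 = -34)
(u - 1035)*(10286 + w) = (28110 - 1035)*(10286 - 34) = 27075*10252 = 277572900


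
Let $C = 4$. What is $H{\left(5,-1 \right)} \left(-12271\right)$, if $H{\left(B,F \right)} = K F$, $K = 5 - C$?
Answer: $12271$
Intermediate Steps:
$K = 1$ ($K = 5 - 4 = 1$)
$H{\left(B,F \right)} = F$ ($H{\left(B,F \right)} = 1 F = F$)
$H{\left(5,-1 \right)} \left(-12271\right) = \left(-1\right) \left(-12271\right) = 12271$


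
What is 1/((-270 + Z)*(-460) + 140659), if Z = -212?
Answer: 1/362379 ≈ 2.7595e-6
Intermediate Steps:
1/((-270 + Z)*(-460) + 140659) = 1/((-270 - 212)*(-460) + 140659) = 1/(-482*(-460) + 140659) = 1/(221720 + 140659) = 1/362379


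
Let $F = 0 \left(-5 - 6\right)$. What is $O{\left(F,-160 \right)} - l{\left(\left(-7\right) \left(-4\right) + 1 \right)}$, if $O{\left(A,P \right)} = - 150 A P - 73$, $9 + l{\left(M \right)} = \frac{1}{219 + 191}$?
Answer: $- \frac{26241}{410} \approx -64.002$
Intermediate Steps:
$F = 0$ ($F = 0 \left(-11\right) = 0$)
$l{\left(M \right)} = - \frac{3689}{410}$ ($l{\left(M \right)} = -9 + \frac{1}{219 + 191} = -9 + \frac{1}{410} = - \frac{3689}{410}$)
$O{\left(A,P \right)} = -73 - 150 A P$ ($O{\left(A,P \right)} = - 150 A P - 73 = -73 - 150 A P$)
$O{\left(F,-160 \right)} - l{\left(\left(-7\right) \left(-4\right) + 1 \right)} = \left(-73 - 0 \left(-160\right)\right) - - \frac{3689}{410} = \left(-73 + 0\right) + \frac{3689}{410} = -73 + \frac{3689}{410} = - \frac{26241}{410}$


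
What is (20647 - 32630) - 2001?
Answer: -13984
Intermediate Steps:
(20647 - 32630) - 2001 = -11983 - 2001 = -13984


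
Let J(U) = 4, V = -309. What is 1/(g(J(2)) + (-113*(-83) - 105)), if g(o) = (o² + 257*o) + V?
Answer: 1/10009 ≈ 9.9910e-5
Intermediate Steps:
g(o) = -309 + o² + 257*o (g(o) = (o² + 257*o) - 309 = -309 + o² + 257*o)
1/(g(J(2)) + (-113*(-83) - 105)) = 1/((-309 + 4² + 257*4) + (-113*(-83) - 105)) = 1/((-309 + 16 + 1028) + (9379 - 105)) = 1/(735 + 9274) = 1/10009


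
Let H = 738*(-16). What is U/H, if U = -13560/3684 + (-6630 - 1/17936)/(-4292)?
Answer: 50481768493/279061566953472 ≈ 0.00018090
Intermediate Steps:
H = -11808
U = -50481768493/23633262784 (U = -13560*1/3684 + (-6630 - 1*1/17936)*(-1/4292) = -1130/307 + (-6630 - 1/17936)*(-1/4292) = -1130/307 - 118915681/17936*(-1/4292) = -1130/307 + 118915681/76981312 = -50481768493/23633262784 ≈ -2.1360)
U/H = -50481768493/23633262784/(-11808) = -50481768493/23633262784*(-1/11808) = 50481768493/279061566953472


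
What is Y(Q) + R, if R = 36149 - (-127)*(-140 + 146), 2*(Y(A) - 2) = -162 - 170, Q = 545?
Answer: 36747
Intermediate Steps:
Y(A) = -164 (Y(A) = 2 + (-162 - 170)/2 = 2 + (1/2)*(-332) = 2 - 166 = -164)
R = 36911 (R = 36149 - (-127)*6 = 36149 - 1*(-762) = 36149 + 762 = 36911)
Y(Q) + R = -164 + 36911 = 36747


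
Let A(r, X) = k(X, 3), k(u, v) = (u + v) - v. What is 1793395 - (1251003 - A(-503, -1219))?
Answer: 541173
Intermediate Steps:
k(u, v) = u
A(r, X) = X
1793395 - (1251003 - A(-503, -1219)) = 1793395 - (1251003 - 1*(-1219)) = 1793395 - (1251003 + 1219) = 1793395 - 1*1252222 = 1793395 - 1252222 = 541173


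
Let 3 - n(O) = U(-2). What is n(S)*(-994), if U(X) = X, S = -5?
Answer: -4970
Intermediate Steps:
n(O) = 5 (n(O) = 3 - 1*(-2) = 3 + 2 = 5)
n(S)*(-994) = 5*(-994) = -4970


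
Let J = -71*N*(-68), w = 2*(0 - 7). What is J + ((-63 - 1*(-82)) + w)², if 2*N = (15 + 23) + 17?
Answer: 132795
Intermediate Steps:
N = 55/2 (N = ((15 + 23) + 17)/2 = (38 + 17)/2 = (½)*55 = 55/2 ≈ 27.500)
w = -14 (w = 2*(-7) = -14)
J = 132770 (J = -71*55/2*(-68) = -3905/2*(-68) = 132770)
J + ((-63 - 1*(-82)) + w)² = 132770 + ((-63 - 1*(-82)) - 14)² = 132770 + ((-63 + 82) - 14)² = 132770 + (19 - 14)² = 132770 + 5² = 132770 + 25 = 132795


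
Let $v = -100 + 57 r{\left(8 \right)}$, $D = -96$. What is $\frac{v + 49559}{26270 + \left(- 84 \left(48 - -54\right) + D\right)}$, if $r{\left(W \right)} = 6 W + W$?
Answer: $\frac{52651}{17606} \approx 2.9905$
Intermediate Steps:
$r{\left(W \right)} = 7 W$
$v = 3092$ ($v = -100 + 57 \cdot 7 \cdot 8 = -100 + 57 \cdot 56 = -100 + 3192 = 3092$)
$\frac{v + 49559}{26270 + \left(- 84 \left(48 - -54\right) + D\right)} = \frac{3092 + 49559}{26270 - \left(96 + 84 \left(48 - -54\right)\right)} = \frac{52651}{26270 - \left(96 + 84 \left(48 + 54\right)\right)} = \frac{52651}{26270 - 8664} = \frac{52651}{17606}$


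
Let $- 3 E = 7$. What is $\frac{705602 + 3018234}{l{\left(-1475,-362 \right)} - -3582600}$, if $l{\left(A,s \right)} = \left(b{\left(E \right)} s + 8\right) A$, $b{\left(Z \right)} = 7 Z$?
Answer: $- \frac{5585754}{7725575} \approx -0.72302$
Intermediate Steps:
$E = - \frac{7}{3}$ ($E = \left(- \frac{1}{3}\right) 7 = - \frac{7}{3} \approx -2.3333$)
$l{\left(A,s \right)} = A \left(8 - \frac{49 s}{3}\right)$ ($l{\left(A,s \right)} = \left(7 \left(- \frac{7}{3}\right) s + 8\right) A = \left(- \frac{49 s}{3} + 8\right) A = \left(8 - \frac{49 s}{3}\right) A = A \left(8 - \frac{49 s}{3}\right)$)
$\frac{705602 + 3018234}{l{\left(-1475,-362 \right)} - -3582600} = \frac{705602 + 3018234}{\frac{1}{3} \left(-1475\right) \left(24 - -17738\right) - -3582600} = \frac{3723836}{\frac{1}{3} \left(-1475\right) \left(24 + 17738\right) + 3582600} = \frac{3723836}{\frac{1}{3} \left(-1475\right) 17762 + 3582600} = \frac{3723836}{- \frac{26198950}{3} + 3582600} = \frac{3723836}{- \frac{15451150}{3}} = 3723836 \left(- \frac{3}{15451150}\right) = - \frac{5585754}{7725575}$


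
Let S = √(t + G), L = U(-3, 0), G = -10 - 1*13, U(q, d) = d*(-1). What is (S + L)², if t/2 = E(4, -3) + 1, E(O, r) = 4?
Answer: -13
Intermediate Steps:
U(q, d) = -d
t = 10 (t = 2*(4 + 1) = 2*5 = 10)
G = -23 (G = -10 - 13 = -23)
L = 0 (L = -1*0 = 0)
S = I*√13 (S = √(10 - 23) = √(-13) = I*√13 ≈ 3.6056*I)
(S + L)² = (I*√13 + 0)² = (I*√13)² = -13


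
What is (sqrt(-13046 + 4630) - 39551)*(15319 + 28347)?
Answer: -1727033966 + 174664*I*sqrt(526) ≈ -1.727e+9 + 4.0059e+6*I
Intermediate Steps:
(sqrt(-13046 + 4630) - 39551)*(15319 + 28347) = (sqrt(-8416) - 39551)*43666 = (4*I*sqrt(526) - 39551)*43666 = (-39551 + 4*I*sqrt(526))*43666 = -1727033966 + 174664*I*sqrt(526)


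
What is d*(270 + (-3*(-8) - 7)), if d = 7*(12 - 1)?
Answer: 22099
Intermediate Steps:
d = 77 (d = 7*11 = 77)
d*(270 + (-3*(-8) - 7)) = 77*(270 + (-3*(-8) - 7)) = 77*(270 + (24 - 7)) = 77*(270 + 17) = 77*287 = 22099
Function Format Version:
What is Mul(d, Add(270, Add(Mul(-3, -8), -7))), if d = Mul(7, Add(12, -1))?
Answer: 22099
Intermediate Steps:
d = 77 (d = Mul(7, 11) = 77)
Mul(d, Add(270, Add(Mul(-3, -8), -7))) = Mul(77, Add(270, Add(Mul(-3, -8), -7))) = Mul(77, Add(270, Add(24, -7))) = Mul(77, Add(270, 17)) = Mul(77, 287) = 22099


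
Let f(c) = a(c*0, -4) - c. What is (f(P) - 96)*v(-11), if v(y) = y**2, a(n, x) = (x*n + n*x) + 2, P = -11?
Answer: -10043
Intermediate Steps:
a(n, x) = 2 + 2*n*x (a(n, x) = (n*x + n*x) + 2 = 2*n*x + 2 = 2 + 2*n*x)
f(c) = 2 - c (f(c) = (2 + 2*(c*0)*(-4)) - c = (2 + 2*0*(-4)) - c = (2 + 0) - c = 2 - c)
(f(P) - 96)*v(-11) = ((2 - 1*(-11)) - 96)*(-11)**2 = ((2 + 11) - 96)*121 = (13 - 96)*121 = -83*121 = -10043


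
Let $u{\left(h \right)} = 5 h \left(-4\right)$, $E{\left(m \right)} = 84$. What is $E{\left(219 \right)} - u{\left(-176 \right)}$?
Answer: $-3436$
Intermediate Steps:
$u{\left(h \right)} = - 20 h$
$E{\left(219 \right)} - u{\left(-176 \right)} = 84 - \left(-20\right) \left(-176\right) = 84 - 3520 = -3436$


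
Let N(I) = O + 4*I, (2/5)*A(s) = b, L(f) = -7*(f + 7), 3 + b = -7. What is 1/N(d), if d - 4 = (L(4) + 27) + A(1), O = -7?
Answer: -1/291 ≈ -0.0034364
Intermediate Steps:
b = -10 (b = -3 - 7 = -10)
L(f) = -49 - 7*f (L(f) = -7*(7 + f) = -49 - 7*f)
A(s) = -25 (A(s) = (5/2)*(-10) = -25)
d = -71 (d = 4 + (((-49 - 7*4) + 27) - 25) = 4 + (((-49 - 28) + 27) - 25) = 4 + ((-77 + 27) - 25) = 4 + (-50 - 25) = 4 - 75 = -71)
N(I) = -7 + 4*I
1/N(d) = 1/(-7 + 4*(-71)) = 1/(-7 - 284) = 1/(-291) = -1/291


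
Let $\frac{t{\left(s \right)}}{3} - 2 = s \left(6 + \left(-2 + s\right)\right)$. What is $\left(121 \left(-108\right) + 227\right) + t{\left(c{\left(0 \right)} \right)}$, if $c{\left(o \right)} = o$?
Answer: $-12835$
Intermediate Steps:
$t{\left(s \right)} = 6 + 3 s \left(4 + s\right)$ ($t{\left(s \right)} = 6 + 3 s \left(6 + \left(-2 + s\right)\right) = 6 + 3 s \left(4 + s\right)$)
$\left(121 \left(-108\right) + 227\right) + t{\left(c{\left(0 \right)} \right)} = \left(121 \left(-108\right) + 227\right) + \left(6 + 3 \cdot 0^{2} + 12 \cdot 0\right) = \left(-13068 + 227\right) + \left(6 + 3 \cdot 0 + 0\right) = -12841 + \left(6 + 0 + 0\right) = -12841 + 6 = -12835$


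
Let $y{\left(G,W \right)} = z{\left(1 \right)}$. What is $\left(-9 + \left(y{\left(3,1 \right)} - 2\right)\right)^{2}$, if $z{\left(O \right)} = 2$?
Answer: $81$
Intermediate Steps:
$y{\left(G,W \right)} = 2$
$\left(-9 + \left(y{\left(3,1 \right)} - 2\right)\right)^{2} = \left(-9 + \left(2 - 2\right)\right)^{2} = \left(-9 + 0\right)^{2} = \left(-9\right)^{2} = 81$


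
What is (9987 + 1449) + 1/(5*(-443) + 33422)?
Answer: 356883253/31207 ≈ 11436.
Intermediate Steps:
(9987 + 1449) + 1/(5*(-443) + 33422) = 11436 + 1/(-2215 + 33422) = 11436 + 1/31207 = 356883253/31207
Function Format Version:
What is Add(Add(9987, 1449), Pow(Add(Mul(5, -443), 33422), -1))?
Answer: Rational(356883253, 31207) ≈ 11436.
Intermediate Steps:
Add(Add(9987, 1449), Pow(Add(Mul(5, -443), 33422), -1)) = Add(11436, Pow(Add(-2215, 33422), -1)) = Add(11436, Pow(31207, -1)) = Add(11436, Rational(1, 31207)) = Rational(356883253, 31207)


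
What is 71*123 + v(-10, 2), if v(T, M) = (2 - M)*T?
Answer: 8733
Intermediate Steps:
v(T, M) = T*(2 - M)
71*123 + v(-10, 2) = 71*123 - 10*(2 - 1*2) = 8733 - 10*(2 - 2) = 8733 - 10*0 = 8733 + 0 = 8733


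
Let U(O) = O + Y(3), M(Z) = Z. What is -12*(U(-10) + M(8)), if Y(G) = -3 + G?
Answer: 24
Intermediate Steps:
U(O) = O (U(O) = O + (-3 + 3) = O + 0 = O)
-12*(U(-10) + M(8)) = -12*(-10 + 8) = -12*(-2) = 24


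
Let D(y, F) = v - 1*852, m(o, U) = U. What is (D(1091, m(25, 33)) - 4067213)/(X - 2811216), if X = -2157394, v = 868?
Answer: 4067197/4968610 ≈ 0.81858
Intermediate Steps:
D(y, F) = 16 (D(y, F) = 868 - 1*852 = 868 - 852 = 16)
(D(1091, m(25, 33)) - 4067213)/(X - 2811216) = (16 - 4067213)/(-2157394 - 2811216) = -4067197/(-4968610) = -4067197*(-1/4968610) = 4067197/4968610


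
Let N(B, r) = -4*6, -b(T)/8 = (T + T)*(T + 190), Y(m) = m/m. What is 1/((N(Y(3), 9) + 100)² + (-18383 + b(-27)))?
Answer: 1/57809 ≈ 1.7298e-5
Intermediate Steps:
Y(m) = 1
b(T) = -16*T*(190 + T) (b(T) = -8*(T + T)*(T + 190) = -8*2*T*(190 + T) = -16*T*(190 + T))
N(B, r) = -24
1/((N(Y(3), 9) + 100)² + (-18383 + b(-27))) = 1/((-24 + 100)² + (-18383 - 16*(-27)*(190 - 27))) = 1/(76² + (-18383 - 16*(-27)*163)) = 1/(5776 + (-18383 + 70416)) = 1/(5776 + 52033) = 1/57809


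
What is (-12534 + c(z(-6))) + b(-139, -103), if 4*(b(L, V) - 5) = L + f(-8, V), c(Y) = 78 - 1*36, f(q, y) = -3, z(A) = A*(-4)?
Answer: -25045/2 ≈ -12523.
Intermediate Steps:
z(A) = -4*A
c(Y) = 42 (c(Y) = 78 - 36 = 42)
b(L, V) = 17/4 + L/4 (b(L, V) = 5 + (L - 3)/4 = 5 + (-3 + L)/4 = 5 + (-3/4 + L/4) = 17/4 + L/4)
(-12534 + c(z(-6))) + b(-139, -103) = (-12534 + 42) + (17/4 + (1/4)*(-139)) = -12492 + (17/4 - 139/4) = -12492 - 61/2 = -25045/2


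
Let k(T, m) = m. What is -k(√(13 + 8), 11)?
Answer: -11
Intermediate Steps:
-k(√(13 + 8), 11) = -1*11 = -11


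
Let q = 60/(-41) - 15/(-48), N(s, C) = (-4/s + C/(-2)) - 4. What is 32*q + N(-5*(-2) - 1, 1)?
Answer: -30829/738 ≈ -41.774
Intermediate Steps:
N(s, C) = -4 - 4/s - C/2 (N(s, C) = (-4/s + C*(-1/2)) - 4 = (-4/s - C/2) - 4 = -4 - 4/s - C/2)
q = -755/656 (q = 60*(-1/41) - 15*(-1/48) = -60/41 + 5/16 = -755/656 ≈ -1.1509)
32*q + N(-5*(-2) - 1, 1) = 32*(-755/656) + (-4 - 4/(-5*(-2) - 1) - 1/2*1) = -1510/41 + (-4 - 4/(10 - 1) - 1/2) = -1510/41 + (-4 - 4/9 - 1/2) = -1510/41 - 89/18 = -30829/738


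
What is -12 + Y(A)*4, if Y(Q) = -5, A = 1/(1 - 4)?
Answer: -32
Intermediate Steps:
A = -⅓ (A = 1/(-3) = -⅓ ≈ -0.33333)
-12 + Y(A)*4 = -12 - 5*4 = -12 - 20 = -32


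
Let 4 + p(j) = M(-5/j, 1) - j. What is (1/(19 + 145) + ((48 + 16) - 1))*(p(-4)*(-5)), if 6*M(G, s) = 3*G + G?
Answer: -258325/984 ≈ -262.53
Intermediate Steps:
M(G, s) = 2*G/3 (M(G, s) = (3*G + G)/6 = (4*G)/6 = 2*G/3)
p(j) = -4 - j - 10/(3*j) (p(j) = -4 + (2*(-5/j)/3 - j) = -4 + (-10/(3*j) - j) = -4 + (-j - 10/(3*j)) = -4 - j - 10/(3*j))
(1/(19 + 145) + ((48 + 16) - 1))*(p(-4)*(-5)) = (1/(19 + 145) + ((48 + 16) - 1))*((-4 - 1*(-4) - 10/3/(-4))*(-5)) = (1/164 + (64 - 1))*((-4 + 4 - 10/3*(-¼))*(-5)) = (1/164 + 63)*((-4 + 4 + ⅚)*(-5)) = 10333*((⅚)*(-5))/164 = (10333/164)*(-25/6) = -258325/984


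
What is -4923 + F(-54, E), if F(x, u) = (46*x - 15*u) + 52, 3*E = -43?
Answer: -7140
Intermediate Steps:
E = -43/3 (E = (⅓)*(-43) = -43/3 ≈ -14.333)
F(x, u) = 52 - 15*u + 46*x (F(x, u) = (-15*u + 46*x) + 52 = 52 - 15*u + 46*x)
-4923 + F(-54, E) = -4923 + (52 - 15*(-43/3) + 46*(-54)) = -4923 + (52 + 215 - 2484) = -4923 - 2217 = -7140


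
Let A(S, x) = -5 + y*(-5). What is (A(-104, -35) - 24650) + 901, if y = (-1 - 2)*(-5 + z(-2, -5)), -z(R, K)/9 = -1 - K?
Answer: -24369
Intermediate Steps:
z(R, K) = 9 + 9*K (z(R, K) = -9*(-1 - K) = 9 + 9*K)
y = 123 (y = (-1 - 2)*(-5 + (9 + 9*(-5))) = -3*(-5 + (9 - 45)) = -3*(-5 - 36) = -3*(-41) = 123)
A(S, x) = -620 (A(S, x) = -5 + 123*(-5) = -5 - 615 = -620)
(A(-104, -35) - 24650) + 901 = (-620 - 24650) + 901 = -25270 + 901 = -24369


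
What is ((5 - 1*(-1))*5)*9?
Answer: 270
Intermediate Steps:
((5 - 1*(-1))*5)*9 = ((5 + 1)*5)*9 = (6*5)*9 = 30*9 = 270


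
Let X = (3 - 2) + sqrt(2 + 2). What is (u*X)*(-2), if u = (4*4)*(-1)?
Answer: 96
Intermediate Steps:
X = 3 (X = 1 + sqrt(4) = 1 + 2 = 3)
u = -16 (u = 16*(-1) = -16)
(u*X)*(-2) = -16*3*(-2) = -48*(-2) = 96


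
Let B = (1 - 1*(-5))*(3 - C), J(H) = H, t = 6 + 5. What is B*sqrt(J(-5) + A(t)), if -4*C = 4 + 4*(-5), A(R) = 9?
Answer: -12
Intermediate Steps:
t = 11
C = 4 (C = -(4 + 4*(-5))/4 = -(4 - 20)/4 = -1/4*(-16) = 4)
B = -6 (B = (1 - 1*(-5))*(3 - 1*4) = (1 + 5)*(3 - 4) = 6*(-1) = -6)
B*sqrt(J(-5) + A(t)) = -6*sqrt(-5 + 9) = -6*sqrt(4) = -6*2 = -12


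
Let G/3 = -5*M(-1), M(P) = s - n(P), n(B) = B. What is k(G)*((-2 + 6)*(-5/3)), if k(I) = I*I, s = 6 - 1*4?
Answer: -13500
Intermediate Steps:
s = 2 (s = 6 - 4 = 2)
M(P) = 2 - P
G = -45 (G = 3*(-5*(2 - 1*(-1))) = 3*(-5*(2 + 1)) = 3*(-5*3) = 3*(-15) = -45)
k(I) = I²
k(G)*((-2 + 6)*(-5/3)) = (-45)²*((-2 + 6)*(-5/3)) = 2025*(4*(-5*⅓)) = 2025*(4*(-5/3)) = 2025*(-20/3) = -13500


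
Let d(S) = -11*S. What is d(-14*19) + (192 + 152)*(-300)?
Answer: -100274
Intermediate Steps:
d(-14*19) + (192 + 152)*(-300) = -(-154)*19 + (192 + 152)*(-300) = -11*(-266) + 344*(-300) = 2926 - 103200 = -100274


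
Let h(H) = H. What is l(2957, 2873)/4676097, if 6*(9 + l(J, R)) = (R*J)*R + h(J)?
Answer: 12203731178/14028291 ≈ 869.94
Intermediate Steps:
l(J, R) = -9 + J/6 + J*R²/6 (l(J, R) = -9 + ((R*J)*R + J)/6 = -9 + ((J*R)*R + J)/6 = -9 + (J*R² + J)/6 = -9 + (J + J*R²)/6 = -9 + (J/6 + J*R²/6) = -9 + J/6 + J*R²/6)
l(2957, 2873)/4676097 = (-9 + (⅙)*2957 + (⅙)*2957*2873²)/4676097 = (-9 + 2957/6 + (⅙)*2957*8254129)*(1/4676097) = (-9 + 2957/6 + 24407459453/6)*(1/4676097) = (12203731178/3)*(1/4676097) = 12203731178/14028291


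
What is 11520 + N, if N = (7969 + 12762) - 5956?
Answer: 26295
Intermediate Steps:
N = 14775 (N = 20731 - 5956 = 14775)
11520 + N = 11520 + 14775 = 26295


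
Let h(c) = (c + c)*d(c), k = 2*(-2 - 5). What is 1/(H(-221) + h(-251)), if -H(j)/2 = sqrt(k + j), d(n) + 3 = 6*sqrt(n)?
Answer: I/(2*(sqrt(235) + 753*I + 1506*sqrt(251))) ≈ 6.5986e-7 + 2.0922e-5*I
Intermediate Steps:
d(n) = -3 + 6*sqrt(n)
k = -14 (k = 2*(-7) = -14)
H(j) = -2*sqrt(-14 + j)
h(c) = 2*c*(-3 + 6*sqrt(c)) (h(c) = (c + c)*(-3 + 6*sqrt(c)) = (2*c)*(-3 + 6*sqrt(c)) = 2*c*(-3 + 6*sqrt(c)))
1/(H(-221) + h(-251)) = 1/(-2*sqrt(-14 - 221) + (-6*(-251) + 12*(-251)**(3/2))) = 1/(-2*I*sqrt(235) + (1506 + 12*(-251*I*sqrt(251)))) = 1/(-2*I*sqrt(235) + (1506 - 3012*I*sqrt(251))) = 1/(1506 - 3012*I*sqrt(251) - 2*I*sqrt(235))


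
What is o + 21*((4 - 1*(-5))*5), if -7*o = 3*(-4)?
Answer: 6627/7 ≈ 946.71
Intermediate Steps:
o = 12/7 (o = -3*(-4)/7 = -⅐*(-12) = 12/7 ≈ 1.7143)
o + 21*((4 - 1*(-5))*5) = 12/7 + 21*((4 - 1*(-5))*5) = 12/7 + 21*((4 + 5)*5) = 12/7 + 21*(9*5) = 12/7 + 21*45 = 12/7 + 945 = 6627/7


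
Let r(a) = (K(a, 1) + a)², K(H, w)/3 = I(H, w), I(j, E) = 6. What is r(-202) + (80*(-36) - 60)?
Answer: 30916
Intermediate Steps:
K(H, w) = 18 (K(H, w) = 3*6 = 18)
r(a) = (18 + a)²
r(-202) + (80*(-36) - 60) = (18 - 202)² + (80*(-36) - 60) = (-184)² + (-2880 - 60) = 33856 - 2940 = 30916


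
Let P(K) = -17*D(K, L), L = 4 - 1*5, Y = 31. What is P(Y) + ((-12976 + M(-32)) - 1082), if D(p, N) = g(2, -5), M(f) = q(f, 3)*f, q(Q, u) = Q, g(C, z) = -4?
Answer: -12966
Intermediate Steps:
L = -1 (L = 4 - 5 = -1)
M(f) = f² (M(f) = f*f = f²)
D(p, N) = -4
P(K) = 68 (P(K) = -17*(-4) = 68)
P(Y) + ((-12976 + M(-32)) - 1082) = 68 + ((-12976 + (-32)²) - 1082) = 68 + ((-12976 + 1024) - 1082) = 68 + (-11952 - 1082) = 68 - 13034 = -12966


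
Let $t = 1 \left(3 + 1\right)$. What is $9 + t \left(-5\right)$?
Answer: $-11$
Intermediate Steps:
$t = 4$ ($t = 1 \cdot 4 = 4$)
$9 + t \left(-5\right) = 9 + 4 \left(-5\right) = 9 - 20 = -11$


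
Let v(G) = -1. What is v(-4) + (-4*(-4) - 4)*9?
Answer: 107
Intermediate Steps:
v(-4) + (-4*(-4) - 4)*9 = -1 + (-4*(-4) - 4)*9 = -1 + (16 - 4)*9 = -1 + 12*9 = -1 + 108 = 107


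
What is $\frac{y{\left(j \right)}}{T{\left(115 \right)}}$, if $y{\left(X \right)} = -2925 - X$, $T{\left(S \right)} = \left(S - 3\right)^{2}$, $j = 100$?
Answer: $- \frac{3025}{12544} \approx -0.24115$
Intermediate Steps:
$T{\left(S \right)} = \left(-3 + S\right)^{2}$
$\frac{y{\left(j \right)}}{T{\left(115 \right)}} = \frac{-2925 - 100}{\left(-3 + 115\right)^{2}} = \frac{-2925 - 100}{112^{2}} = - \frac{3025}{12544}$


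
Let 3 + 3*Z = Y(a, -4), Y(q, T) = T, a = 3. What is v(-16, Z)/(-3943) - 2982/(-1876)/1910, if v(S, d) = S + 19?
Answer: 72039/1009171420 ≈ 7.1384e-5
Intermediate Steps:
Z = -7/3 (Z = -1 + (1/3)*(-4) = -1 - 4/3 = -7/3 ≈ -2.3333)
v(S, d) = 19 + S
v(-16, Z)/(-3943) - 2982/(-1876)/1910 = (19 - 16)/(-3943) - 2982/(-1876)/1910 = 3*(-1/3943) - 2982*(-1/1876)*(1/1910) = -3/3943 + (213/134)*(1/1910) = -3/3943 + 213/255940 = 72039/1009171420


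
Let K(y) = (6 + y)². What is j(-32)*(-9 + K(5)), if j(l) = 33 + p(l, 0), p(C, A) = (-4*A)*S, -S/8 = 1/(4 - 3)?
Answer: 3696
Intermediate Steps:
S = -8 (S = -8/(4 - 3) = -8/1 = -8*1 = -8)
p(C, A) = 32*A (p(C, A) = -4*A*(-8) = 32*A)
j(l) = 33 (j(l) = 33 + 32*0 = 33 + 0 = 33)
j(-32)*(-9 + K(5)) = 33*(-9 + (6 + 5)²) = 33*(-9 + 11²) = 33*(-9 + 121) = 33*112 = 3696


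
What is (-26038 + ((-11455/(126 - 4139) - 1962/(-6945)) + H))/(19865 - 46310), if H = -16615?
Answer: 132073759736/81892187425 ≈ 1.6128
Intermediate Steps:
(-26038 + ((-11455/(126 - 4139) - 1962/(-6945)) + H))/(19865 - 46310) = (-26038 + ((-11455/(126 - 4139) - 1962/(-6945)) - 16615))/(19865 - 46310) = (-26038 + ((-11455/(-4013) - 1962*(-1/6945)) - 16615))/(-26445) = (-26038 + ((-11455*(-1/4013) + 654/2315) - 16615))*(-1/26445) = (-26038 + ((11455/4013 + 654/2315) - 16615))*(-1/26445) = (-26038 + (29142827/9290095 - 16615))*(-1/26445) = (-26038 - 154325785598/9290095)*(-1/26445) = -396221279208/9290095*(-1/26445) = 132073759736/81892187425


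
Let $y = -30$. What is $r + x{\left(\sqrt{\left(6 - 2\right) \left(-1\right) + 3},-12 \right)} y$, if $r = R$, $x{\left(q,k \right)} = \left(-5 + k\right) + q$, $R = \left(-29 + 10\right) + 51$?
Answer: $542 - 30 i \approx 542.0 - 30.0 i$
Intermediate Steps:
$R = 32$ ($R = -19 + 51 = 32$)
$x{\left(q,k \right)} = -5 + k + q$
$r = 32$
$r + x{\left(\sqrt{\left(6 - 2\right) \left(-1\right) + 3},-12 \right)} y = 32 + \left(-5 - 12 + \sqrt{\left(6 - 2\right) \left(-1\right) + 3}\right) \left(-30\right) = 32 + \left(-5 - 12 + \sqrt{4 \left(-1\right) + 3}\right) \left(-30\right) = 32 + \left(-5 - 12 + \sqrt{-4 + 3}\right) \left(-30\right) = 32 + \left(-5 - 12 + \sqrt{-1}\right) \left(-30\right) = 32 + \left(-5 - 12 + i\right) \left(-30\right) = 32 + \left(-17 + i\right) \left(-30\right) = 32 + \left(510 - 30 i\right) = 542 - 30 i$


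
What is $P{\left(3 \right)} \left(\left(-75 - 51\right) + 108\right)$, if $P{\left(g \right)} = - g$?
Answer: $54$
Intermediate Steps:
$P{\left(3 \right)} \left(\left(-75 - 51\right) + 108\right) = \left(-1\right) 3 \left(\left(-75 - 51\right) + 108\right) = - 3 \left(\left(-75 - 51\right) + 108\right) = - 3 \left(-126 + 108\right) = \left(-3\right) \left(-18\right) = 54$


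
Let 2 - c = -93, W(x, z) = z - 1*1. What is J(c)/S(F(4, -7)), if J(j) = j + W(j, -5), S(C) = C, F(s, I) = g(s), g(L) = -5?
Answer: -89/5 ≈ -17.800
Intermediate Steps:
F(s, I) = -5
W(x, z) = -1 + z (W(x, z) = z - 1 = -1 + z)
c = 95 (c = 2 - 1*(-93) = 2 + 93 = 95)
J(j) = -6 + j (J(j) = j + (-1 - 5) = j - 6 = -6 + j)
J(c)/S(F(4, -7)) = (-6 + 95)/(-5) = 89*(-1/5) = -89/5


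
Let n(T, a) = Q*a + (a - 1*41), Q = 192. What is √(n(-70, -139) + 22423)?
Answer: I*√4445 ≈ 66.671*I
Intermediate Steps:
n(T, a) = -41 + 193*a (n(T, a) = 192*a + (a - 1*41) = 192*a + (a - 41) = 192*a + (-41 + a) = -41 + 193*a)
√(n(-70, -139) + 22423) = √((-41 + 193*(-139)) + 22423) = √((-41 - 26827) + 22423) = √(-26868 + 22423) = √(-4445) = I*√4445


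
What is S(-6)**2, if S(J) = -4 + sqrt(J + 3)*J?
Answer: -92 + 48*I*sqrt(3) ≈ -92.0 + 83.138*I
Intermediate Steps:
S(J) = -4 + J*sqrt(3 + J) (S(J) = -4 + sqrt(3 + J)*J = -4 + J*sqrt(3 + J))
S(-6)**2 = (-4 - 6*sqrt(3 - 6))**2 = (-4 - 6*I*sqrt(3))**2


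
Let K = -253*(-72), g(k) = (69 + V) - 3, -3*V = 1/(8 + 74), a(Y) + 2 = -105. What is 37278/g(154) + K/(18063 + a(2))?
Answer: 41239805922/72878915 ≈ 565.87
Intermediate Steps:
a(Y) = -107 (a(Y) = -2 - 105 = -107)
V = -1/246 (V = -1/(3*(8 + 74)) = -⅓/82 = -⅓*1/82 = -1/246 ≈ -0.0040650)
g(k) = 16235/246 (g(k) = (69 - 1/246) - 3 = 16973/246 - 3 = 16235/246)
K = 18216
37278/g(154) + K/(18063 + a(2)) = 37278/(16235/246) + 18216/(18063 - 107) = 37278*(246/16235) + 18216/17956 = 9170388/16235 + 18216*(1/17956) = 9170388/16235 + 4554/4489 = 41239805922/72878915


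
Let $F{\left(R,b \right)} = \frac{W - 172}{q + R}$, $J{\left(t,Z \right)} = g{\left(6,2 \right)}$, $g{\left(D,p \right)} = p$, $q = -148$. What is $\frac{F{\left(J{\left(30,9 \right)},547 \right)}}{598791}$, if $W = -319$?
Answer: $\frac{491}{87423486} \approx 5.6163 \cdot 10^{-6}$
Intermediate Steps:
$J{\left(t,Z \right)} = 2$
$F{\left(R,b \right)} = - \frac{491}{-148 + R}$ ($F{\left(R,b \right)} = \frac{-319 - 172}{-148 + R} = - \frac{491}{-148 + R}$)
$\frac{F{\left(J{\left(30,9 \right)},547 \right)}}{598791} = \frac{\left(-491\right) \frac{1}{-148 + 2}}{598791} = - \frac{491}{-146} \cdot \frac{1}{598791} = \left(-491\right) \left(- \frac{1}{146}\right) \frac{1}{598791} = \frac{491}{146} \cdot \frac{1}{598791} = \frac{491}{87423486}$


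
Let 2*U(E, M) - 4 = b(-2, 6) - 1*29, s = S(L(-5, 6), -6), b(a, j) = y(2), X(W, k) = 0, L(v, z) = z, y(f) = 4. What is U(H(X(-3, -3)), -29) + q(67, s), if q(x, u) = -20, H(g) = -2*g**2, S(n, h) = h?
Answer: -61/2 ≈ -30.500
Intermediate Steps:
b(a, j) = 4
s = -6
U(E, M) = -21/2 (U(E, M) = 2 + (4 - 1*29)/2 = 2 + (4 - 29)/2 = 2 + (1/2)*(-25) = 2 - 25/2 = -21/2)
U(H(X(-3, -3)), -29) + q(67, s) = -21/2 - 20 = -61/2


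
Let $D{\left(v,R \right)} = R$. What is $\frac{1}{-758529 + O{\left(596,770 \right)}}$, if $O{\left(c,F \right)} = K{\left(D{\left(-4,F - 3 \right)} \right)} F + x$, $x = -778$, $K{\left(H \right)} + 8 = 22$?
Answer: $- \frac{1}{748527} \approx -1.336 \cdot 10^{-6}$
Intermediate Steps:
$K{\left(H \right)} = 14$ ($K{\left(H \right)} = -8 + 22 = 14$)
$O{\left(c,F \right)} = -778 + 14 F$ ($O{\left(c,F \right)} = 14 F - 778 = -778 + 14 F$)
$\frac{1}{-758529 + O{\left(596,770 \right)}} = \frac{1}{-758529 + \left(-778 + 14 \cdot 770\right)} = \frac{1}{-758529 + \left(-778 + 10780\right)} = \frac{1}{-758529 + 10002} = \frac{1}{-748527} = - \frac{1}{748527}$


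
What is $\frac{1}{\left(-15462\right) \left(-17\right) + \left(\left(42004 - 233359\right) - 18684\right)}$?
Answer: $\frac{1}{52815} \approx 1.8934 \cdot 10^{-5}$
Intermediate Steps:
$\frac{1}{\left(-15462\right) \left(-17\right) + \left(\left(42004 - 233359\right) - 18684\right)} = \frac{1}{262854 - 210039} = \frac{1}{52815}$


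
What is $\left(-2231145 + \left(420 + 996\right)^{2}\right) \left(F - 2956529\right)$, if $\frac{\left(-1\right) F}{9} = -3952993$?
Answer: $-7375115424312$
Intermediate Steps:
$F = 35576937$ ($F = \left(-9\right) \left(-3952993\right) = 35576937$)
$\left(-2231145 + \left(420 + 996\right)^{2}\right) \left(F - 2956529\right) = \left(-2231145 + \left(420 + 996\right)^{2}\right) \left(35576937 - 2956529\right) = \left(-2231145 + 1416^{2}\right) 32620408 = \left(-2231145 + 2005056\right) 32620408 = \left(-226089\right) 32620408 = -7375115424312$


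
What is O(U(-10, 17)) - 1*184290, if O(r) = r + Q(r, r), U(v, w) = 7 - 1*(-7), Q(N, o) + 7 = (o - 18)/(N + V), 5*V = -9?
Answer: -11241283/61 ≈ -1.8428e+5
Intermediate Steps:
V = -9/5 (V = (1/5)*(-9) = -9/5 ≈ -1.8000)
Q(N, o) = -7 + (-18 + o)/(-9/5 + N) (Q(N, o) = -7 + (o - 18)/(N - 9/5) = -7 + (-18 + o)/(-9/5 + N))
U(v, w) = 14 (U(v, w) = 7 + 7 = 14)
O(r) = r + (-27 - 30*r)/(-9 + 5*r) (O(r) = r + (-27 - 35*r + 5*r)/(-9 + 5*r) = r + (-27 - 30*r)/(-9 + 5*r))
O(U(-10, 17)) - 1*184290 = (-27 - 39*14 + 5*14**2)/(-9 + 5*14) - 1*184290 = (-27 - 546 + 5*196)/(-9 + 70) - 184290 = (-27 - 546 + 980)/61 - 184290 = (1/61)*407 - 184290 = 407/61 - 184290 = -11241283/61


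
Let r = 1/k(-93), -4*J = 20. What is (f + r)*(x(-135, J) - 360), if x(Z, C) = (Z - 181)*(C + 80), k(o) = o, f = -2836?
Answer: 2115266980/31 ≈ 6.8234e+7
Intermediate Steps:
J = -5 (J = -¼*20 = -5)
x(Z, C) = (-181 + Z)*(80 + C)
r = -1/93 (r = 1/(-93) = -1/93 ≈ -0.010753)
(f + r)*(x(-135, J) - 360) = (-2836 - 1/93)*((-14480 - 181*(-5) + 80*(-135) - 5*(-135)) - 360) = -263749*((-14480 + 905 - 10800 + 675) - 360)/93 = -263749*(-23700 - 360)/93 = -263749/93*(-24060) = 2115266980/31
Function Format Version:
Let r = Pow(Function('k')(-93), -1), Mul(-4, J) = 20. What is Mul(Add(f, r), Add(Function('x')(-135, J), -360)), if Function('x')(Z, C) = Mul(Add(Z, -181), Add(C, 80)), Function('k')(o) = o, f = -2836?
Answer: Rational(2115266980, 31) ≈ 6.8234e+7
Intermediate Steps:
J = -5 (J = Mul(Rational(-1, 4), 20) = -5)
Function('x')(Z, C) = Mul(Add(-181, Z), Add(80, C))
r = Rational(-1, 93) (r = Pow(-93, -1) = Rational(-1, 93) ≈ -0.010753)
Mul(Add(f, r), Add(Function('x')(-135, J), -360)) = Mul(Add(-2836, Rational(-1, 93)), Add(Add(-14480, Mul(-181, -5), Mul(80, -135), Mul(-5, -135)), -360)) = Mul(Rational(-263749, 93), Add(Add(-14480, 905, -10800, 675), -360)) = Mul(Rational(-263749, 93), Add(-23700, -360)) = Mul(Rational(-263749, 93), -24060) = Rational(2115266980, 31)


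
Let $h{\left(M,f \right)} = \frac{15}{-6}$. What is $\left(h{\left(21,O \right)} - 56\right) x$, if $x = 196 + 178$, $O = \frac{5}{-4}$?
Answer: $-21879$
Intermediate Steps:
$O = - \frac{5}{4}$ ($O = 5 \left(- \frac{1}{4}\right) = - \frac{5}{4} \approx -1.25$)
$h{\left(M,f \right)} = - \frac{5}{2}$ ($h{\left(M,f \right)} = 15 \left(- \frac{1}{6}\right) = - \frac{5}{2}$)
$x = 374$
$\left(h{\left(21,O \right)} - 56\right) x = \left(- \frac{5}{2} - 56\right) 374 = \left(- \frac{117}{2}\right) 374 = -21879$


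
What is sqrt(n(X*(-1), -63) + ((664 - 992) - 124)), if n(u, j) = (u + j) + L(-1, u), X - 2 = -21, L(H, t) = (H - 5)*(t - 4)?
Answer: I*sqrt(586) ≈ 24.207*I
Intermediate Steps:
L(H, t) = (-5 + H)*(-4 + t)
X = -19 (X = 2 - 21 = -19)
n(u, j) = 24 + j - 5*u (n(u, j) = (u + j) + (20 - 5*u - 4*(-1) - u) = (j + u) + (20 - 5*u + 4 - u) = (j + u) + (24 - 6*u) = 24 + j - 5*u)
sqrt(n(X*(-1), -63) + ((664 - 992) - 124)) = sqrt((24 - 63 - (-95)*(-1)) + ((664 - 992) - 124)) = sqrt((24 - 63 - 5*19) + (-328 - 124)) = sqrt((24 - 63 - 95) - 452) = sqrt(-134 - 452) = sqrt(-586) = I*sqrt(586)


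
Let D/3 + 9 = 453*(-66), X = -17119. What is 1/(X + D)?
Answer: -1/106840 ≈ -9.3598e-6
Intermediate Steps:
D = -89721 (D = -27 + 3*(453*(-66)) = -27 + 3*(-29898) = -27 - 89694 = -89721)
1/(X + D) = 1/(-17119 - 89721) = 1/(-106840) = -1/106840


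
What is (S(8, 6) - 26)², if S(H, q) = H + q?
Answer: 144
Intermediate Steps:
(S(8, 6) - 26)² = ((8 + 6) - 26)² = (14 - 26)² = (-12)² = 144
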